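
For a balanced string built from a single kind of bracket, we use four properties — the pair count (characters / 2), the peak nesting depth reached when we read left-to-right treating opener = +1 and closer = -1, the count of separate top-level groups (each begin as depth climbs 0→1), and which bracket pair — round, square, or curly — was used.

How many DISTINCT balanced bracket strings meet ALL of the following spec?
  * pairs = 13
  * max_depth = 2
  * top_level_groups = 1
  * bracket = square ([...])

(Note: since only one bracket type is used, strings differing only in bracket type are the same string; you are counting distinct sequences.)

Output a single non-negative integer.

Answer: 1

Derivation:
Spec: pairs=13 depth=2 groups=1
Count(depth <= 2) = 1
Count(depth <= 1) = 0
Count(depth == 2) = 1 - 0 = 1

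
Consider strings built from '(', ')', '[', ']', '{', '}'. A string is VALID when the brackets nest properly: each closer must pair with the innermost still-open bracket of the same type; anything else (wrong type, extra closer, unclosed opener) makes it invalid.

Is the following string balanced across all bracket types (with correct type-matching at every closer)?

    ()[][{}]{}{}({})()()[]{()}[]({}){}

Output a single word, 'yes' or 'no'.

Answer: yes

Derivation:
pos 0: push '('; stack = (
pos 1: ')' matches '('; pop; stack = (empty)
pos 2: push '['; stack = [
pos 3: ']' matches '['; pop; stack = (empty)
pos 4: push '['; stack = [
pos 5: push '{'; stack = [{
pos 6: '}' matches '{'; pop; stack = [
pos 7: ']' matches '['; pop; stack = (empty)
pos 8: push '{'; stack = {
pos 9: '}' matches '{'; pop; stack = (empty)
pos 10: push '{'; stack = {
pos 11: '}' matches '{'; pop; stack = (empty)
pos 12: push '('; stack = (
pos 13: push '{'; stack = ({
pos 14: '}' matches '{'; pop; stack = (
pos 15: ')' matches '('; pop; stack = (empty)
pos 16: push '('; stack = (
pos 17: ')' matches '('; pop; stack = (empty)
pos 18: push '('; stack = (
pos 19: ')' matches '('; pop; stack = (empty)
pos 20: push '['; stack = [
pos 21: ']' matches '['; pop; stack = (empty)
pos 22: push '{'; stack = {
pos 23: push '('; stack = {(
pos 24: ')' matches '('; pop; stack = {
pos 25: '}' matches '{'; pop; stack = (empty)
pos 26: push '['; stack = [
pos 27: ']' matches '['; pop; stack = (empty)
pos 28: push '('; stack = (
pos 29: push '{'; stack = ({
pos 30: '}' matches '{'; pop; stack = (
pos 31: ')' matches '('; pop; stack = (empty)
pos 32: push '{'; stack = {
pos 33: '}' matches '{'; pop; stack = (empty)
end: stack empty → VALID
Verdict: properly nested → yes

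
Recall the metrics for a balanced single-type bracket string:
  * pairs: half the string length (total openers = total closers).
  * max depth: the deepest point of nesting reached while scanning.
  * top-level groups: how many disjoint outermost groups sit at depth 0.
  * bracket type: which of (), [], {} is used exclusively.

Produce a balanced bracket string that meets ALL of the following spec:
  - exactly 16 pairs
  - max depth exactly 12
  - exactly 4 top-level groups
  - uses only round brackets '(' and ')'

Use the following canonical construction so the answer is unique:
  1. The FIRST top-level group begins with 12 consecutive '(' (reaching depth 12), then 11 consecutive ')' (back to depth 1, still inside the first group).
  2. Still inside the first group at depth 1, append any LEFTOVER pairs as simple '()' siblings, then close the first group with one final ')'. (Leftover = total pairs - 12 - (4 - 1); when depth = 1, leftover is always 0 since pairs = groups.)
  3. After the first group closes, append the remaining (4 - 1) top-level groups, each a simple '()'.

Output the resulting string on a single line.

Spec: pairs=16 depth=12 groups=4
Leftover pairs = 16 - 12 - (4-1) = 1
First group: deep chain of depth 12 + 1 sibling pairs
Remaining 3 groups: simple '()' each

Answer: (((((((((((()))))))))))())()()()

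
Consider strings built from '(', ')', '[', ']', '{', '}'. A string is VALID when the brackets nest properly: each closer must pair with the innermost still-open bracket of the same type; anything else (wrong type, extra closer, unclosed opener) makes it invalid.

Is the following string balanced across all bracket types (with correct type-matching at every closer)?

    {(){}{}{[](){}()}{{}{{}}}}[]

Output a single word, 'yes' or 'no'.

pos 0: push '{'; stack = {
pos 1: push '('; stack = {(
pos 2: ')' matches '('; pop; stack = {
pos 3: push '{'; stack = {{
pos 4: '}' matches '{'; pop; stack = {
pos 5: push '{'; stack = {{
pos 6: '}' matches '{'; pop; stack = {
pos 7: push '{'; stack = {{
pos 8: push '['; stack = {{[
pos 9: ']' matches '['; pop; stack = {{
pos 10: push '('; stack = {{(
pos 11: ')' matches '('; pop; stack = {{
pos 12: push '{'; stack = {{{
pos 13: '}' matches '{'; pop; stack = {{
pos 14: push '('; stack = {{(
pos 15: ')' matches '('; pop; stack = {{
pos 16: '}' matches '{'; pop; stack = {
pos 17: push '{'; stack = {{
pos 18: push '{'; stack = {{{
pos 19: '}' matches '{'; pop; stack = {{
pos 20: push '{'; stack = {{{
pos 21: push '{'; stack = {{{{
pos 22: '}' matches '{'; pop; stack = {{{
pos 23: '}' matches '{'; pop; stack = {{
pos 24: '}' matches '{'; pop; stack = {
pos 25: '}' matches '{'; pop; stack = (empty)
pos 26: push '['; stack = [
pos 27: ']' matches '['; pop; stack = (empty)
end: stack empty → VALID
Verdict: properly nested → yes

Answer: yes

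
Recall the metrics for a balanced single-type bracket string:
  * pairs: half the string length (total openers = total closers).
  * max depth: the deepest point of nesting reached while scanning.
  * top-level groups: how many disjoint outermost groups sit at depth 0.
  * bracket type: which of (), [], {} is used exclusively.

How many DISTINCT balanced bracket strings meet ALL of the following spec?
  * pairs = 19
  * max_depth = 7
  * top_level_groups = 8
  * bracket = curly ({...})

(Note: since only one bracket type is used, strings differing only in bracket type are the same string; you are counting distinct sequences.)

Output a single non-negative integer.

Answer: 464464

Derivation:
Spec: pairs=19 depth=7 groups=8
Count(depth <= 7) = 14432488
Count(depth <= 6) = 13968024
Count(depth == 7) = 14432488 - 13968024 = 464464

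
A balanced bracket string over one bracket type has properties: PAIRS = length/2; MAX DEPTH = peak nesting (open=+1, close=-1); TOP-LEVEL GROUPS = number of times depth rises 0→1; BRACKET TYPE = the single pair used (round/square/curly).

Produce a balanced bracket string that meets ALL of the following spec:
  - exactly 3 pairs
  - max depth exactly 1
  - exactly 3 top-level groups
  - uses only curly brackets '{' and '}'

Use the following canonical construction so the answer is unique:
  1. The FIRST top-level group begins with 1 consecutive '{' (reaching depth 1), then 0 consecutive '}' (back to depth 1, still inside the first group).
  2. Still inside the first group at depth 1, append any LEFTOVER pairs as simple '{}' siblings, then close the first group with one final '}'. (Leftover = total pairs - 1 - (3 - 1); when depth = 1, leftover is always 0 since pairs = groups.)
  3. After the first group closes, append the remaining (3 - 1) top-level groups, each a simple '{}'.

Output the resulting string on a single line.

Spec: pairs=3 depth=1 groups=3
Leftover pairs = 3 - 1 - (3-1) = 0
First group: deep chain of depth 1 + 0 sibling pairs
Remaining 2 groups: simple '{}' each

Answer: {}{}{}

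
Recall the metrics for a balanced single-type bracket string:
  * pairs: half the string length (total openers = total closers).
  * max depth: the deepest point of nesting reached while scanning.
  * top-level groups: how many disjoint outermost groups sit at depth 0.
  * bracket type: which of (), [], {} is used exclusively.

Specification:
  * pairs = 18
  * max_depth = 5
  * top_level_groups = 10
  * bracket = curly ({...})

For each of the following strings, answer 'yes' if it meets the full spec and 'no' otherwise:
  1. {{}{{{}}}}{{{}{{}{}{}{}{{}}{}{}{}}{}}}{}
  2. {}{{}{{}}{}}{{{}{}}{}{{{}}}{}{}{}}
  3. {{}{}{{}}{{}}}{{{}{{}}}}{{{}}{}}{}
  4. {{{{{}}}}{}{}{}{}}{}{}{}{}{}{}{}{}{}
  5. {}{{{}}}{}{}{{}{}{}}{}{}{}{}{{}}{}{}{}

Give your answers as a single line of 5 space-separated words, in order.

String 1 '{{}{{{}}}}{{{}{{}{}{}{}{{}}{}{}{}}{}}}{}': depth seq [1 2 1 2 3 4 3 2 1 0 1 2 3 2 3 4 3 4 3 4 3 4 3 4 5 4 3 4 3 4 3 4 3 2 3 2 1 0 1 0]
  -> pairs=20 depth=5 groups=3 -> no
String 2 '{}{{}{{}}{}}{{{}{}}{}{{{}}}{}{}{}}': depth seq [1 0 1 2 1 2 3 2 1 2 1 0 1 2 3 2 3 2 1 2 1 2 3 4 3 2 1 2 1 2 1 2 1 0]
  -> pairs=17 depth=4 groups=3 -> no
String 3 '{{}{}{{}}{{}}}{{{}{{}}}}{{{}}{}}{}': depth seq [1 2 1 2 1 2 3 2 1 2 3 2 1 0 1 2 3 2 3 4 3 2 1 0 1 2 3 2 1 2 1 0 1 0]
  -> pairs=17 depth=4 groups=4 -> no
String 4 '{{{{{}}}}{}{}{}{}}{}{}{}{}{}{}{}{}{}': depth seq [1 2 3 4 5 4 3 2 1 2 1 2 1 2 1 2 1 0 1 0 1 0 1 0 1 0 1 0 1 0 1 0 1 0 1 0]
  -> pairs=18 depth=5 groups=10 -> yes
String 5 '{}{{{}}}{}{}{{}{}{}}{}{}{}{}{{}}{}{}{}': depth seq [1 0 1 2 3 2 1 0 1 0 1 0 1 2 1 2 1 2 1 0 1 0 1 0 1 0 1 0 1 2 1 0 1 0 1 0 1 0]
  -> pairs=19 depth=3 groups=13 -> no

Answer: no no no yes no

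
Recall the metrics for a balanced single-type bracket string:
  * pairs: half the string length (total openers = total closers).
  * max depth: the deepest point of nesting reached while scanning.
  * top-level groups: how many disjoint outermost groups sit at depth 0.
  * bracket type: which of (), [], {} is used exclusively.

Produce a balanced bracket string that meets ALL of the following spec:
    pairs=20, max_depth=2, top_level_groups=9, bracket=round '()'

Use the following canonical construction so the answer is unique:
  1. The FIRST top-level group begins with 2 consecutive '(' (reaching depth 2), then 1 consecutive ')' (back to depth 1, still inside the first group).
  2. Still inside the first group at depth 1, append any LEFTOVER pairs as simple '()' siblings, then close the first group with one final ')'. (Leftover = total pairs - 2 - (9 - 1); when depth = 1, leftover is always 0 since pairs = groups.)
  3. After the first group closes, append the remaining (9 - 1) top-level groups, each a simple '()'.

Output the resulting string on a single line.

Answer: (()()()()()()()()()()())()()()()()()()()

Derivation:
Spec: pairs=20 depth=2 groups=9
Leftover pairs = 20 - 2 - (9-1) = 10
First group: deep chain of depth 2 + 10 sibling pairs
Remaining 8 groups: simple '()' each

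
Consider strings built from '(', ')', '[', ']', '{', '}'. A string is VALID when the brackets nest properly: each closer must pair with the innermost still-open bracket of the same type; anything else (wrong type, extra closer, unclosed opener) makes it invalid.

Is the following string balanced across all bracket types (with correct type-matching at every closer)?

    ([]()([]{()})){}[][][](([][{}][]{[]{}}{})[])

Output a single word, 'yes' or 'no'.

Answer: yes

Derivation:
pos 0: push '('; stack = (
pos 1: push '['; stack = ([
pos 2: ']' matches '['; pop; stack = (
pos 3: push '('; stack = ((
pos 4: ')' matches '('; pop; stack = (
pos 5: push '('; stack = ((
pos 6: push '['; stack = (([
pos 7: ']' matches '['; pop; stack = ((
pos 8: push '{'; stack = (({
pos 9: push '('; stack = (({(
pos 10: ')' matches '('; pop; stack = (({
pos 11: '}' matches '{'; pop; stack = ((
pos 12: ')' matches '('; pop; stack = (
pos 13: ')' matches '('; pop; stack = (empty)
pos 14: push '{'; stack = {
pos 15: '}' matches '{'; pop; stack = (empty)
pos 16: push '['; stack = [
pos 17: ']' matches '['; pop; stack = (empty)
pos 18: push '['; stack = [
pos 19: ']' matches '['; pop; stack = (empty)
pos 20: push '['; stack = [
pos 21: ']' matches '['; pop; stack = (empty)
pos 22: push '('; stack = (
pos 23: push '('; stack = ((
pos 24: push '['; stack = (([
pos 25: ']' matches '['; pop; stack = ((
pos 26: push '['; stack = (([
pos 27: push '{'; stack = (([{
pos 28: '}' matches '{'; pop; stack = (([
pos 29: ']' matches '['; pop; stack = ((
pos 30: push '['; stack = (([
pos 31: ']' matches '['; pop; stack = ((
pos 32: push '{'; stack = (({
pos 33: push '['; stack = (({[
pos 34: ']' matches '['; pop; stack = (({
pos 35: push '{'; stack = (({{
pos 36: '}' matches '{'; pop; stack = (({
pos 37: '}' matches '{'; pop; stack = ((
pos 38: push '{'; stack = (({
pos 39: '}' matches '{'; pop; stack = ((
pos 40: ')' matches '('; pop; stack = (
pos 41: push '['; stack = ([
pos 42: ']' matches '['; pop; stack = (
pos 43: ')' matches '('; pop; stack = (empty)
end: stack empty → VALID
Verdict: properly nested → yes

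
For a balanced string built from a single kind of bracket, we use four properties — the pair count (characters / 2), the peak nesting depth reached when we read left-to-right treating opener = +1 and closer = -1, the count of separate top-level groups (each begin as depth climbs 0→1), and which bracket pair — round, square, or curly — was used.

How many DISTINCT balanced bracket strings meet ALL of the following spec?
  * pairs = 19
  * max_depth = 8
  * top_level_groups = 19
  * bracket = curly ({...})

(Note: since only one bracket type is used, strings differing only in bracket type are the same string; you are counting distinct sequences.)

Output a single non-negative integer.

Answer: 0

Derivation:
Spec: pairs=19 depth=8 groups=19
Count(depth <= 8) = 1
Count(depth <= 7) = 1
Count(depth == 8) = 1 - 1 = 0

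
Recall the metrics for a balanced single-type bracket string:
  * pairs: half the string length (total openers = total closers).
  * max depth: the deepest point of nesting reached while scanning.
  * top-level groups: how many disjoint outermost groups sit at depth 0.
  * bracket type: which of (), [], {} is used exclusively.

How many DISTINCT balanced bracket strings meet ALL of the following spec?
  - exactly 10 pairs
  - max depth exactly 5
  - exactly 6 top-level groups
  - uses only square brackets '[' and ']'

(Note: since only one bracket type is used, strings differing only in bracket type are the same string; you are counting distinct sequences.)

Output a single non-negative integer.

Spec: pairs=10 depth=5 groups=6
Count(depth <= 5) = 429
Count(depth <= 4) = 423
Count(depth == 5) = 429 - 423 = 6

Answer: 6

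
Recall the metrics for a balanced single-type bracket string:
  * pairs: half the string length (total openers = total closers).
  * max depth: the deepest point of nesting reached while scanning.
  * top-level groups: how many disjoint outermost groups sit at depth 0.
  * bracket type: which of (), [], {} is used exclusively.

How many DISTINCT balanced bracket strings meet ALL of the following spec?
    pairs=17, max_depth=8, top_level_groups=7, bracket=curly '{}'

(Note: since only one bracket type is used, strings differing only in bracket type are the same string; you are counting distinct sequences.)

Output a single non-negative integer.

Spec: pairs=17 depth=8 groups=7
Count(depth <= 8) = 2185267
Count(depth <= 7) = 2173353
Count(depth == 8) = 2185267 - 2173353 = 11914

Answer: 11914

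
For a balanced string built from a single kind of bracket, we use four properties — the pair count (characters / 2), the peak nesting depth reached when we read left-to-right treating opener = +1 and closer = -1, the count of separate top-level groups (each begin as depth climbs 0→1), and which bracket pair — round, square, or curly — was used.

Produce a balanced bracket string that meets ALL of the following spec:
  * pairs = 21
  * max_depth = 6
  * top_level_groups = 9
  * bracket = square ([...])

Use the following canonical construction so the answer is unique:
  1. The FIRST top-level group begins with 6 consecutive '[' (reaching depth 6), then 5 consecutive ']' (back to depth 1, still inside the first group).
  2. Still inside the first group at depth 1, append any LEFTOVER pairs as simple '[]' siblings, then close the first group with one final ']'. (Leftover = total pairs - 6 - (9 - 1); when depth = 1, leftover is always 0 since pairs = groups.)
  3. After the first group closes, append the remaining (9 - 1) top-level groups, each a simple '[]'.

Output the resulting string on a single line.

Spec: pairs=21 depth=6 groups=9
Leftover pairs = 21 - 6 - (9-1) = 7
First group: deep chain of depth 6 + 7 sibling pairs
Remaining 8 groups: simple '[]' each

Answer: [[[[[[]]]]][][][][][][][]][][][][][][][][]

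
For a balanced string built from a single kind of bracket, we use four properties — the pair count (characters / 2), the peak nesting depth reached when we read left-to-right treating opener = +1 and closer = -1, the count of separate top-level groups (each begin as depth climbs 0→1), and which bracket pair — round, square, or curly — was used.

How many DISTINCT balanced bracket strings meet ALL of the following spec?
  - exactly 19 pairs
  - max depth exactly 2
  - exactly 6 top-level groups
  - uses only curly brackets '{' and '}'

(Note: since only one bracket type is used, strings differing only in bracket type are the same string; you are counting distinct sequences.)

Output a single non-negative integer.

Answer: 8568

Derivation:
Spec: pairs=19 depth=2 groups=6
Count(depth <= 2) = 8568
Count(depth <= 1) = 0
Count(depth == 2) = 8568 - 0 = 8568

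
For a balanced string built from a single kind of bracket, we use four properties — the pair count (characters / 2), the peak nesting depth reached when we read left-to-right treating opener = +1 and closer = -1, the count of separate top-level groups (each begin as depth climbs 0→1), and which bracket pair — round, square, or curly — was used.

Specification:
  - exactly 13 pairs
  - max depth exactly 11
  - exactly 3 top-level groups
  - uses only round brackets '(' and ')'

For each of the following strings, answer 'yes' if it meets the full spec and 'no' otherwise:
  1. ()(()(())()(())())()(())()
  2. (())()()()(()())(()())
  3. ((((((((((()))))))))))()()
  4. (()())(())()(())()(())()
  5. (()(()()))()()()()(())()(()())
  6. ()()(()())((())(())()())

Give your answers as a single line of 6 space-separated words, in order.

Answer: no no yes no no no

Derivation:
String 1 '()(()(())()(())())()(())()': depth seq [1 0 1 2 1 2 3 2 1 2 1 2 3 2 1 2 1 0 1 0 1 2 1 0 1 0]
  -> pairs=13 depth=3 groups=5 -> no
String 2 '(())()()()(()())(()())': depth seq [1 2 1 0 1 0 1 0 1 0 1 2 1 2 1 0 1 2 1 2 1 0]
  -> pairs=11 depth=2 groups=6 -> no
String 3 '((((((((((()))))))))))()()': depth seq [1 2 3 4 5 6 7 8 9 10 11 10 9 8 7 6 5 4 3 2 1 0 1 0 1 0]
  -> pairs=13 depth=11 groups=3 -> yes
String 4 '(()())(())()(())()(())()': depth seq [1 2 1 2 1 0 1 2 1 0 1 0 1 2 1 0 1 0 1 2 1 0 1 0]
  -> pairs=12 depth=2 groups=7 -> no
String 5 '(()(()()))()()()()(())()(()())': depth seq [1 2 1 2 3 2 3 2 1 0 1 0 1 0 1 0 1 0 1 2 1 0 1 0 1 2 1 2 1 0]
  -> pairs=15 depth=3 groups=8 -> no
String 6 '()()(()())((())(())()())': depth seq [1 0 1 0 1 2 1 2 1 0 1 2 3 2 1 2 3 2 1 2 1 2 1 0]
  -> pairs=12 depth=3 groups=4 -> no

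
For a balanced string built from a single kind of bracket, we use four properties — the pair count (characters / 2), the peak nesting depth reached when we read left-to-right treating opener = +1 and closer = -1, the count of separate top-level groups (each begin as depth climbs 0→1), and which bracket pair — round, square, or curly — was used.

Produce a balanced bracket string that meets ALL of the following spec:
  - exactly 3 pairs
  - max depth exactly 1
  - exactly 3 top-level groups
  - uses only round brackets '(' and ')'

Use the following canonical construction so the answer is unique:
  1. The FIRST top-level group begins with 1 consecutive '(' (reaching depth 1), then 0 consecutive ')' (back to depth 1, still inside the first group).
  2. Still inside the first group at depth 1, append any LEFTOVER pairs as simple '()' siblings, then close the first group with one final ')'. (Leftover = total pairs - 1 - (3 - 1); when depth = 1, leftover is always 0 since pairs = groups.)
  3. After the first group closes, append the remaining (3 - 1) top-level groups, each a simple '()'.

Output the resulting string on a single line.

Spec: pairs=3 depth=1 groups=3
Leftover pairs = 3 - 1 - (3-1) = 0
First group: deep chain of depth 1 + 0 sibling pairs
Remaining 2 groups: simple '()' each

Answer: ()()()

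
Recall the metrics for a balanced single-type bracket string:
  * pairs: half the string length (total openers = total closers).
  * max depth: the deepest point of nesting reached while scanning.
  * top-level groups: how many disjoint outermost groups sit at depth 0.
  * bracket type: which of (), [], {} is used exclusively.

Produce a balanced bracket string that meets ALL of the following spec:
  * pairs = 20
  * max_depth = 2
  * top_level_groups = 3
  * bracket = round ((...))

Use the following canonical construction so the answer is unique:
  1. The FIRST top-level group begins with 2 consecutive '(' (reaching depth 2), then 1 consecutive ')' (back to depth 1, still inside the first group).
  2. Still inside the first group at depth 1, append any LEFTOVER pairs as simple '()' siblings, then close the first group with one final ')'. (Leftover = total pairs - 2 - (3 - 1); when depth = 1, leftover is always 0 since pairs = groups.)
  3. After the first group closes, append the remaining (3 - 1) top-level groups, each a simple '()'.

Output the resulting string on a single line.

Spec: pairs=20 depth=2 groups=3
Leftover pairs = 20 - 2 - (3-1) = 16
First group: deep chain of depth 2 + 16 sibling pairs
Remaining 2 groups: simple '()' each

Answer: (()()()()()()()()()()()()()()()()())()()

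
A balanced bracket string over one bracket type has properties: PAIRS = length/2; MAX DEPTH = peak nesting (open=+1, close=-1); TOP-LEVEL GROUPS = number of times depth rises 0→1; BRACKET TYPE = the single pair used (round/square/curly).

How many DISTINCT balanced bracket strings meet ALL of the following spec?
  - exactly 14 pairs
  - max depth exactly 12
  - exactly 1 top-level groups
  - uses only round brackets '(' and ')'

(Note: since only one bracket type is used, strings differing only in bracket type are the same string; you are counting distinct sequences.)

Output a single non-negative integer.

Answer: 250

Derivation:
Spec: pairs=14 depth=12 groups=1
Count(depth <= 12) = 742876
Count(depth <= 11) = 742626
Count(depth == 12) = 742876 - 742626 = 250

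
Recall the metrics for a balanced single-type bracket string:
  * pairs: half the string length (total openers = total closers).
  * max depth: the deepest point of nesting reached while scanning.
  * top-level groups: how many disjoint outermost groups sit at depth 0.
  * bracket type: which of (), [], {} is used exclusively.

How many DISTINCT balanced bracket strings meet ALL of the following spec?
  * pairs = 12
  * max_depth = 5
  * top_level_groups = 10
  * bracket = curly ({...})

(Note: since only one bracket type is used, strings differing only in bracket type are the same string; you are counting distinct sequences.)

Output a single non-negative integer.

Answer: 0

Derivation:
Spec: pairs=12 depth=5 groups=10
Count(depth <= 5) = 65
Count(depth <= 4) = 65
Count(depth == 5) = 65 - 65 = 0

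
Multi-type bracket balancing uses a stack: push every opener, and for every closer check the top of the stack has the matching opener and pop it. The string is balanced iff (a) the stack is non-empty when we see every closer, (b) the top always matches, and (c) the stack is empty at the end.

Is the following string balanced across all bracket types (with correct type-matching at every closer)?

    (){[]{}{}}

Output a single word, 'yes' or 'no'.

Answer: yes

Derivation:
pos 0: push '('; stack = (
pos 1: ')' matches '('; pop; stack = (empty)
pos 2: push '{'; stack = {
pos 3: push '['; stack = {[
pos 4: ']' matches '['; pop; stack = {
pos 5: push '{'; stack = {{
pos 6: '}' matches '{'; pop; stack = {
pos 7: push '{'; stack = {{
pos 8: '}' matches '{'; pop; stack = {
pos 9: '}' matches '{'; pop; stack = (empty)
end: stack empty → VALID
Verdict: properly nested → yes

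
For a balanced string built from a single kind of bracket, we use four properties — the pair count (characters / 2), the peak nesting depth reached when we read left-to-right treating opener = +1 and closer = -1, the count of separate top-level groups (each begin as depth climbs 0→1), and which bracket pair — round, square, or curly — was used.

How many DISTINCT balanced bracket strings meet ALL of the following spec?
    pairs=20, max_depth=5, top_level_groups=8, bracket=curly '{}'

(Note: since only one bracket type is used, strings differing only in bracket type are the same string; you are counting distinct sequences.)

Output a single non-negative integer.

Spec: pairs=20 depth=5 groups=8
Count(depth <= 5) = 45843086
Count(depth <= 4) = 30034170
Count(depth == 5) = 45843086 - 30034170 = 15808916

Answer: 15808916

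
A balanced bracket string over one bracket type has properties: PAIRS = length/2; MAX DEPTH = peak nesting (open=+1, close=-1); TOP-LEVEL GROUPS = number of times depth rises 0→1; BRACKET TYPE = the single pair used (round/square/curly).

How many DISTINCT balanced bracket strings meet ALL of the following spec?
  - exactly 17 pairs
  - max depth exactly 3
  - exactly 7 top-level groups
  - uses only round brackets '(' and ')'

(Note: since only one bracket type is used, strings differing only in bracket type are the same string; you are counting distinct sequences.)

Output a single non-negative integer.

Answer: 492856

Derivation:
Spec: pairs=17 depth=3 groups=7
Count(depth <= 3) = 500864
Count(depth <= 2) = 8008
Count(depth == 3) = 500864 - 8008 = 492856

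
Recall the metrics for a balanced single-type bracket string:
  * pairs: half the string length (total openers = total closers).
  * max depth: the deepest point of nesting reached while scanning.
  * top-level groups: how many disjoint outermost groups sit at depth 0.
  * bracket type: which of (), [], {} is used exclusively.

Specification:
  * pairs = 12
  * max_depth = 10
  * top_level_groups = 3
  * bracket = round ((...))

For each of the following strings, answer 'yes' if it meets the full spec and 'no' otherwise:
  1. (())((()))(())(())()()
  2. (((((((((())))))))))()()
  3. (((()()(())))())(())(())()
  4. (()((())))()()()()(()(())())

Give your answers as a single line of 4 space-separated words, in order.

Answer: no yes no no

Derivation:
String 1 '(())((()))(())(())()()': depth seq [1 2 1 0 1 2 3 2 1 0 1 2 1 0 1 2 1 0 1 0 1 0]
  -> pairs=11 depth=3 groups=6 -> no
String 2 '(((((((((())))))))))()()': depth seq [1 2 3 4 5 6 7 8 9 10 9 8 7 6 5 4 3 2 1 0 1 0 1 0]
  -> pairs=12 depth=10 groups=3 -> yes
String 3 '(((()()(())))())(())(())()': depth seq [1 2 3 4 3 4 3 4 5 4 3 2 1 2 1 0 1 2 1 0 1 2 1 0 1 0]
  -> pairs=13 depth=5 groups=4 -> no
String 4 '(()((())))()()()()(()(())())': depth seq [1 2 1 2 3 4 3 2 1 0 1 0 1 0 1 0 1 0 1 2 1 2 3 2 1 2 1 0]
  -> pairs=14 depth=4 groups=6 -> no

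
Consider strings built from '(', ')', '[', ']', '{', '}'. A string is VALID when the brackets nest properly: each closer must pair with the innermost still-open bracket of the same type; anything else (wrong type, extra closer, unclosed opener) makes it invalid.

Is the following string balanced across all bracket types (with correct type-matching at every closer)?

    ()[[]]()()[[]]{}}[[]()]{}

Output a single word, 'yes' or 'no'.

pos 0: push '('; stack = (
pos 1: ')' matches '('; pop; stack = (empty)
pos 2: push '['; stack = [
pos 3: push '['; stack = [[
pos 4: ']' matches '['; pop; stack = [
pos 5: ']' matches '['; pop; stack = (empty)
pos 6: push '('; stack = (
pos 7: ')' matches '('; pop; stack = (empty)
pos 8: push '('; stack = (
pos 9: ')' matches '('; pop; stack = (empty)
pos 10: push '['; stack = [
pos 11: push '['; stack = [[
pos 12: ']' matches '['; pop; stack = [
pos 13: ']' matches '['; pop; stack = (empty)
pos 14: push '{'; stack = {
pos 15: '}' matches '{'; pop; stack = (empty)
pos 16: saw closer '}' but stack is empty → INVALID
Verdict: unmatched closer '}' at position 16 → no

Answer: no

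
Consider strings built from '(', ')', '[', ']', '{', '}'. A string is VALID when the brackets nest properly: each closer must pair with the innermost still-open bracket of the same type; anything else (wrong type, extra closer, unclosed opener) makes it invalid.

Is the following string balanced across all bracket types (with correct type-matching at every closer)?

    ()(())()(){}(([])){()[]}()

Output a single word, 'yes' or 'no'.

Answer: yes

Derivation:
pos 0: push '('; stack = (
pos 1: ')' matches '('; pop; stack = (empty)
pos 2: push '('; stack = (
pos 3: push '('; stack = ((
pos 4: ')' matches '('; pop; stack = (
pos 5: ')' matches '('; pop; stack = (empty)
pos 6: push '('; stack = (
pos 7: ')' matches '('; pop; stack = (empty)
pos 8: push '('; stack = (
pos 9: ')' matches '('; pop; stack = (empty)
pos 10: push '{'; stack = {
pos 11: '}' matches '{'; pop; stack = (empty)
pos 12: push '('; stack = (
pos 13: push '('; stack = ((
pos 14: push '['; stack = (([
pos 15: ']' matches '['; pop; stack = ((
pos 16: ')' matches '('; pop; stack = (
pos 17: ')' matches '('; pop; stack = (empty)
pos 18: push '{'; stack = {
pos 19: push '('; stack = {(
pos 20: ')' matches '('; pop; stack = {
pos 21: push '['; stack = {[
pos 22: ']' matches '['; pop; stack = {
pos 23: '}' matches '{'; pop; stack = (empty)
pos 24: push '('; stack = (
pos 25: ')' matches '('; pop; stack = (empty)
end: stack empty → VALID
Verdict: properly nested → yes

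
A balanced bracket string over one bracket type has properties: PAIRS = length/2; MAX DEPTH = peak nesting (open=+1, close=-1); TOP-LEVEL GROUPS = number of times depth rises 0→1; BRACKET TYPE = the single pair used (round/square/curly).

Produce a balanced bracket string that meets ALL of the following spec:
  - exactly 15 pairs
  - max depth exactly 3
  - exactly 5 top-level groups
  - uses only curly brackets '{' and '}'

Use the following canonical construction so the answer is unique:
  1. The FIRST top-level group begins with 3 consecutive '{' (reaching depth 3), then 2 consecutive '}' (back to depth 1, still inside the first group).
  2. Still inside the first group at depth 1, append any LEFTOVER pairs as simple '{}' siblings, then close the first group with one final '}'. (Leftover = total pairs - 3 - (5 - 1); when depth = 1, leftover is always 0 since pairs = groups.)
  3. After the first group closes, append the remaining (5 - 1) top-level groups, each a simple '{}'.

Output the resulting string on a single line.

Spec: pairs=15 depth=3 groups=5
Leftover pairs = 15 - 3 - (5-1) = 8
First group: deep chain of depth 3 + 8 sibling pairs
Remaining 4 groups: simple '{}' each

Answer: {{{}}{}{}{}{}{}{}{}{}}{}{}{}{}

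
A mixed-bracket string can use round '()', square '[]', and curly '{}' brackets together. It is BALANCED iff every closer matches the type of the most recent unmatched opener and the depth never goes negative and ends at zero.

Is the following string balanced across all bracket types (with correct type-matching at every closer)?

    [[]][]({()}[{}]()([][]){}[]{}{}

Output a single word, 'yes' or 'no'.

pos 0: push '['; stack = [
pos 1: push '['; stack = [[
pos 2: ']' matches '['; pop; stack = [
pos 3: ']' matches '['; pop; stack = (empty)
pos 4: push '['; stack = [
pos 5: ']' matches '['; pop; stack = (empty)
pos 6: push '('; stack = (
pos 7: push '{'; stack = ({
pos 8: push '('; stack = ({(
pos 9: ')' matches '('; pop; stack = ({
pos 10: '}' matches '{'; pop; stack = (
pos 11: push '['; stack = ([
pos 12: push '{'; stack = ([{
pos 13: '}' matches '{'; pop; stack = ([
pos 14: ']' matches '['; pop; stack = (
pos 15: push '('; stack = ((
pos 16: ')' matches '('; pop; stack = (
pos 17: push '('; stack = ((
pos 18: push '['; stack = (([
pos 19: ']' matches '['; pop; stack = ((
pos 20: push '['; stack = (([
pos 21: ']' matches '['; pop; stack = ((
pos 22: ')' matches '('; pop; stack = (
pos 23: push '{'; stack = ({
pos 24: '}' matches '{'; pop; stack = (
pos 25: push '['; stack = ([
pos 26: ']' matches '['; pop; stack = (
pos 27: push '{'; stack = ({
pos 28: '}' matches '{'; pop; stack = (
pos 29: push '{'; stack = ({
pos 30: '}' matches '{'; pop; stack = (
end: stack still non-empty (() → INVALID
Verdict: unclosed openers at end: ( → no

Answer: no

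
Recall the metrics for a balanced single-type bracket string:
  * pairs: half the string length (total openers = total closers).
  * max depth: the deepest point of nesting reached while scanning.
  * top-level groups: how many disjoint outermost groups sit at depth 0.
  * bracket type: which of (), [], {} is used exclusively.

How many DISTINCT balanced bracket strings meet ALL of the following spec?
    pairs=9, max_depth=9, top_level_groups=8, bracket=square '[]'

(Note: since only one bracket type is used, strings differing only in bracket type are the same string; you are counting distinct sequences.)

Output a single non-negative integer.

Answer: 0

Derivation:
Spec: pairs=9 depth=9 groups=8
Count(depth <= 9) = 8
Count(depth <= 8) = 8
Count(depth == 9) = 8 - 8 = 0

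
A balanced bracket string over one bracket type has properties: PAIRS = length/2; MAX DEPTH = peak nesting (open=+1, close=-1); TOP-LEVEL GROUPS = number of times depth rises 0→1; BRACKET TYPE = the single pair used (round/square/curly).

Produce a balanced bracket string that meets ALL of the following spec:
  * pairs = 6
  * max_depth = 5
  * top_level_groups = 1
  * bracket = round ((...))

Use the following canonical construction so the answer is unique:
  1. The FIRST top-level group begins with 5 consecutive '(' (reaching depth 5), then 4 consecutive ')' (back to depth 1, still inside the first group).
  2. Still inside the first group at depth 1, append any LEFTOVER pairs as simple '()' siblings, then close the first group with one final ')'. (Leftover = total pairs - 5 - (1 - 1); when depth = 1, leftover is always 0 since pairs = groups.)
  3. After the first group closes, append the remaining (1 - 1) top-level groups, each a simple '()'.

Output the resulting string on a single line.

Answer: ((((())))())

Derivation:
Spec: pairs=6 depth=5 groups=1
Leftover pairs = 6 - 5 - (1-1) = 1
First group: deep chain of depth 5 + 1 sibling pairs
Remaining 0 groups: simple '()' each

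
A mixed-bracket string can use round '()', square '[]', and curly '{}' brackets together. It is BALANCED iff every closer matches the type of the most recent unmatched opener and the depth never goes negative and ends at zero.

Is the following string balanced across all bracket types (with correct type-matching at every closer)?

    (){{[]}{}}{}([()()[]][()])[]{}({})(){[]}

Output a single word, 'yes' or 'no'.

pos 0: push '('; stack = (
pos 1: ')' matches '('; pop; stack = (empty)
pos 2: push '{'; stack = {
pos 3: push '{'; stack = {{
pos 4: push '['; stack = {{[
pos 5: ']' matches '['; pop; stack = {{
pos 6: '}' matches '{'; pop; stack = {
pos 7: push '{'; stack = {{
pos 8: '}' matches '{'; pop; stack = {
pos 9: '}' matches '{'; pop; stack = (empty)
pos 10: push '{'; stack = {
pos 11: '}' matches '{'; pop; stack = (empty)
pos 12: push '('; stack = (
pos 13: push '['; stack = ([
pos 14: push '('; stack = ([(
pos 15: ')' matches '('; pop; stack = ([
pos 16: push '('; stack = ([(
pos 17: ')' matches '('; pop; stack = ([
pos 18: push '['; stack = ([[
pos 19: ']' matches '['; pop; stack = ([
pos 20: ']' matches '['; pop; stack = (
pos 21: push '['; stack = ([
pos 22: push '('; stack = ([(
pos 23: ')' matches '('; pop; stack = ([
pos 24: ']' matches '['; pop; stack = (
pos 25: ')' matches '('; pop; stack = (empty)
pos 26: push '['; stack = [
pos 27: ']' matches '['; pop; stack = (empty)
pos 28: push '{'; stack = {
pos 29: '}' matches '{'; pop; stack = (empty)
pos 30: push '('; stack = (
pos 31: push '{'; stack = ({
pos 32: '}' matches '{'; pop; stack = (
pos 33: ')' matches '('; pop; stack = (empty)
pos 34: push '('; stack = (
pos 35: ')' matches '('; pop; stack = (empty)
pos 36: push '{'; stack = {
pos 37: push '['; stack = {[
pos 38: ']' matches '['; pop; stack = {
pos 39: '}' matches '{'; pop; stack = (empty)
end: stack empty → VALID
Verdict: properly nested → yes

Answer: yes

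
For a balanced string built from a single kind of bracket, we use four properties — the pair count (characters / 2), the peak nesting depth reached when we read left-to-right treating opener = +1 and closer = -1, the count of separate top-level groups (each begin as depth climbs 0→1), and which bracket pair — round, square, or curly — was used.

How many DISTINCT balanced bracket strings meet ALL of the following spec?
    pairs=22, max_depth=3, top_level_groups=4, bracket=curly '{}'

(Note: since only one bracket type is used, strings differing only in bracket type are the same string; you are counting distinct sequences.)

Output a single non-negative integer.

Spec: pairs=22 depth=3 groups=4
Count(depth <= 3) = 36175872
Count(depth <= 2) = 1330
Count(depth == 3) = 36175872 - 1330 = 36174542

Answer: 36174542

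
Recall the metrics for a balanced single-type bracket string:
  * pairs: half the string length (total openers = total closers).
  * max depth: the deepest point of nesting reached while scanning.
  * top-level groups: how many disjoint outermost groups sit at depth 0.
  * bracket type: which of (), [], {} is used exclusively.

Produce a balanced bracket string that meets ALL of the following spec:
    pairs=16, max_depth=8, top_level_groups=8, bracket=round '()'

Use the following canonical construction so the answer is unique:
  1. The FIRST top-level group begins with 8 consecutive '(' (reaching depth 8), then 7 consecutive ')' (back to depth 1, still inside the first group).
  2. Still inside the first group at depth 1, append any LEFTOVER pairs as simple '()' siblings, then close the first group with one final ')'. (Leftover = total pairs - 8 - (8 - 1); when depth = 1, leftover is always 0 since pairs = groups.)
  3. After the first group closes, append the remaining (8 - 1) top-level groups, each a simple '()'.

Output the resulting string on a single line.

Answer: (((((((()))))))())()()()()()()()

Derivation:
Spec: pairs=16 depth=8 groups=8
Leftover pairs = 16 - 8 - (8-1) = 1
First group: deep chain of depth 8 + 1 sibling pairs
Remaining 7 groups: simple '()' each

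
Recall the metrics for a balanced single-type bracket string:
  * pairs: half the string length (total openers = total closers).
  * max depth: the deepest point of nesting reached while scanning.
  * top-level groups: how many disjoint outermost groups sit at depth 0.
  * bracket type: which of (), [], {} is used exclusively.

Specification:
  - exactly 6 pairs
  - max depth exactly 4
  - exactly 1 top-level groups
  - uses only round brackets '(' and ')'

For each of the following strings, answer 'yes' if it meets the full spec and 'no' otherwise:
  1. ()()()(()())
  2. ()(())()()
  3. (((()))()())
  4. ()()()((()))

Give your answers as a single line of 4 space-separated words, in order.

String 1 '()()()(()())': depth seq [1 0 1 0 1 0 1 2 1 2 1 0]
  -> pairs=6 depth=2 groups=4 -> no
String 2 '()(())()()': depth seq [1 0 1 2 1 0 1 0 1 0]
  -> pairs=5 depth=2 groups=4 -> no
String 3 '(((()))()())': depth seq [1 2 3 4 3 2 1 2 1 2 1 0]
  -> pairs=6 depth=4 groups=1 -> yes
String 4 '()()()((()))': depth seq [1 0 1 0 1 0 1 2 3 2 1 0]
  -> pairs=6 depth=3 groups=4 -> no

Answer: no no yes no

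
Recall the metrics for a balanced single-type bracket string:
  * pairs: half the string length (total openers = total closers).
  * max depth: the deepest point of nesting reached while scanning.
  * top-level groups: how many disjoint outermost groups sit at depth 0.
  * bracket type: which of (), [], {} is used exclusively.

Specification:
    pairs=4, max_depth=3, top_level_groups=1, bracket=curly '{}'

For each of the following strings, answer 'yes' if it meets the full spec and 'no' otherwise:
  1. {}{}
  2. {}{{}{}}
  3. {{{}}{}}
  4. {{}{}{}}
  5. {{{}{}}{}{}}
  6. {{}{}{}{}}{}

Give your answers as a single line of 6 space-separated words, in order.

Answer: no no yes no no no

Derivation:
String 1 '{}{}': depth seq [1 0 1 0]
  -> pairs=2 depth=1 groups=2 -> no
String 2 '{}{{}{}}': depth seq [1 0 1 2 1 2 1 0]
  -> pairs=4 depth=2 groups=2 -> no
String 3 '{{{}}{}}': depth seq [1 2 3 2 1 2 1 0]
  -> pairs=4 depth=3 groups=1 -> yes
String 4 '{{}{}{}}': depth seq [1 2 1 2 1 2 1 0]
  -> pairs=4 depth=2 groups=1 -> no
String 5 '{{{}{}}{}{}}': depth seq [1 2 3 2 3 2 1 2 1 2 1 0]
  -> pairs=6 depth=3 groups=1 -> no
String 6 '{{}{}{}{}}{}': depth seq [1 2 1 2 1 2 1 2 1 0 1 0]
  -> pairs=6 depth=2 groups=2 -> no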